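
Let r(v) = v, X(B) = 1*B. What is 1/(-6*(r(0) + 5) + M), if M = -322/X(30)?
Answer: -15/611 ≈ -0.024550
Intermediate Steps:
X(B) = B
M = -161/15 (M = -322/30 = -322*1/30 = -161/15 ≈ -10.733)
1/(-6*(r(0) + 5) + M) = 1/(-6*(0 + 5) - 161/15) = 1/(-6*5 - 161/15) = 1/(-30 - 161/15) = 1/(-611/15) = -15/611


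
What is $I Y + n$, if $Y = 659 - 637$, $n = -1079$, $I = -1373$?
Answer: $-31285$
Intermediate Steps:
$Y = 22$
$I Y + n = \left(-1373\right) 22 - 1079 = -30206 - 1079 = -31285$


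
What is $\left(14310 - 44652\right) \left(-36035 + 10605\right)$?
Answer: $771597060$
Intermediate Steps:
$\left(14310 - 44652\right) \left(-36035 + 10605\right) = \left(-30342\right) \left(-25430\right) = 771597060$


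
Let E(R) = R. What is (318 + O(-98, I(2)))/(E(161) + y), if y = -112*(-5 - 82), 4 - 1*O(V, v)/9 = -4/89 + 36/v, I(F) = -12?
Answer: 6789/176309 ≈ 0.038506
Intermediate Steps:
O(V, v) = 3240/89 - 324/v (O(V, v) = 36 - 9*(-4/89 + 36/v) = 36 + (36/89 - 324/v) = 3240/89 - 324/v)
y = 9744 (y = -112*(-87) = 9744)
(318 + O(-98, I(2)))/(E(161) + y) = (318 + (3240/89 - 324/(-12)))/(161 + 9744) = (318 + (3240/89 - 324*(-1/12)))/9905 = (318 + (3240/89 + 27))*(1/9905) = (318 + 5643/89)*(1/9905) = (33945/89)*(1/9905) = 6789/176309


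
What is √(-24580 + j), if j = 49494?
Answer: √24914 ≈ 157.84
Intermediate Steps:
√(-24580 + j) = √(-24580 + 49494) = √24914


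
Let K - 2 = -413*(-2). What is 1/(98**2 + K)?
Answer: 1/10432 ≈ 9.5859e-5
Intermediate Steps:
K = 828 (K = 2 - 413*(-2) = 2 + 826 = 828)
1/(98**2 + K) = 1/(98**2 + 828) = 1/(9604 + 828) = 1/10432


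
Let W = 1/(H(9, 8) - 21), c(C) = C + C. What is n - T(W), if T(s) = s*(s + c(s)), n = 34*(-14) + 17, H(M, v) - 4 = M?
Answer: -29379/64 ≈ -459.05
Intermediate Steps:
H(M, v) = 4 + M
c(C) = 2*C
n = -459 (n = -476 + 17 = -459)
W = -⅛ (W = 1/((4 + 9) - 21) = 1/(13 - 21) = 1/(-8) = -⅛ ≈ -0.12500)
T(s) = 3*s² (T(s) = s*(s + 2*s) = s*(3*s) = 3*s²)
n - T(W) = -459 - 3*(-⅛)² = -459 - 3/64 = -29379/64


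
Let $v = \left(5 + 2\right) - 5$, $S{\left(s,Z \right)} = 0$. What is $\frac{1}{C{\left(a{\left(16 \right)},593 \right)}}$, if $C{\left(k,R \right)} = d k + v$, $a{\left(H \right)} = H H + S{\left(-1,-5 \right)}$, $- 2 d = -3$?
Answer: $\frac{1}{386} \approx 0.0025907$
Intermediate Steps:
$d = \frac{3}{2}$ ($d = \left(- \frac{1}{2}\right) \left(-3\right) = \frac{3}{2} \approx 1.5$)
$a{\left(H \right)} = H^{2}$ ($a{\left(H \right)} = H H + 0 = H^{2} + 0 = H^{2}$)
$v = 2$ ($v = 7 - 5 = 2$)
$C{\left(k,R \right)} = 2 + \frac{3 k}{2}$ ($C{\left(k,R \right)} = \frac{3 k}{2} + 2 = 2 + \frac{3 k}{2}$)
$\frac{1}{C{\left(a{\left(16 \right)},593 \right)}} = \frac{1}{2 + \frac{3 \cdot 16^{2}}{2}} = \frac{1}{2 + \frac{3}{2} \cdot 256} = \frac{1}{2 + 384} = \frac{1}{386}$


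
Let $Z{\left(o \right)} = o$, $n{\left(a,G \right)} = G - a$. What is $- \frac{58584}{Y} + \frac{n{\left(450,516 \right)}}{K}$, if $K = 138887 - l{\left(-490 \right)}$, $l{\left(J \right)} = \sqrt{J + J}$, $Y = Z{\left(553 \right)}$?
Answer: $- \frac{7687461514270}{72565637151} + \frac{44 i \sqrt{5}}{918552369} \approx -105.94 + 1.0711 \cdot 10^{-7} i$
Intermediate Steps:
$Y = 553$
$l{\left(J \right)} = \sqrt{2} \sqrt{J}$ ($l{\left(J \right)} = \sqrt{2 J} = \sqrt{2} \sqrt{J}$)
$K = 138887 - 14 i \sqrt{5}$ ($K = 138887 - \sqrt{2} \sqrt{-490} = 138887 - \sqrt{2} \cdot 7 i \sqrt{10} = 138887 - 14 i \sqrt{5} \approx 1.3889 \cdot 10^{5} - 31.305 i$)
$- \frac{58584}{Y} + \frac{n{\left(450,516 \right)}}{K} = - \frac{58584}{553} + \frac{516 - 450}{138887 - 14 i \sqrt{5}} = \left(-58584\right) \frac{1}{553} + \frac{516 - 450}{138887 - 14 i \sqrt{5}} = - \frac{58584}{553} + \frac{66}{138887 - 14 i \sqrt{5}}$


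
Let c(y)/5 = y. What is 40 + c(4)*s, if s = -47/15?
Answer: -68/3 ≈ -22.667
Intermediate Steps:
c(y) = 5*y
s = -47/15 (s = -47*1/15 = -47/15 ≈ -3.1333)
40 + c(4)*s = 40 + (5*4)*(-47/15) = 40 + 20*(-47/15) = 40 - 188/3 = -68/3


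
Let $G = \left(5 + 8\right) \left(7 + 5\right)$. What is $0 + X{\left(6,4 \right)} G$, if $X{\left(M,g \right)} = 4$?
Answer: $624$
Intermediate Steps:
$G = 156$ ($G = 13 \cdot 12 = 156$)
$0 + X{\left(6,4 \right)} G = 0 + 4 \cdot 156 = 0 + 624 = 624$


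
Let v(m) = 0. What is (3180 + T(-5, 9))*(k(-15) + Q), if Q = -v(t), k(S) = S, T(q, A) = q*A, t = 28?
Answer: -47025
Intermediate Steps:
T(q, A) = A*q
Q = 0 (Q = -1*0 = 0)
(3180 + T(-5, 9))*(k(-15) + Q) = (3180 + 9*(-5))*(-15 + 0) = (3180 - 45)*(-15) = 3135*(-15) = -47025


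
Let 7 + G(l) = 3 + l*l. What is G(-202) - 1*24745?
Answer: 16055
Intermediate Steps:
G(l) = -4 + l² (G(l) = -7 + (3 + l*l) = -7 + (3 + l²) = -4 + l²)
G(-202) - 1*24745 = (-4 + (-202)²) - 1*24745 = (-4 + 40804) - 24745 = 40800 - 24745 = 16055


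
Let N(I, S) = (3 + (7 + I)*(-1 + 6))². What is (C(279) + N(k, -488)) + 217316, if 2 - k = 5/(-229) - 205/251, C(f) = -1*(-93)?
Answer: 727283511392433/3303835441 ≈ 2.2013e+5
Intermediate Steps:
C(f) = 93
k = 163158/57479 (k = 2 - (5/(-229) - 205/251) = 2 - (5*(-1/229) - 205*1/251) = 2 - (-5/229 - 205/251) = 2 - 1*(-48200/57479) = 2 + 48200/57479 = 163158/57479 ≈ 2.8386)
N(I, S) = (38 + 5*I)² (N(I, S) = (3 + (7 + I)*5)² = (3 + (35 + 5*I))² = (38 + 5*I)²)
(C(279) + N(k, -488)) + 217316 = (93 + (38 + 5*(163158/57479))²) + 217316 = (93 + (38 + 815790/57479)²) + 217316 = (93 + (2999992/57479)²) + 217316 = (93 + 8999952000064/3303835441) + 217316 = 9307208696077/3303835441 + 217316 = 727283511392433/3303835441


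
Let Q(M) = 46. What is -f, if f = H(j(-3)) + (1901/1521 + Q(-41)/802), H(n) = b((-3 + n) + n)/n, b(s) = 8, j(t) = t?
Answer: 829172/609921 ≈ 1.3595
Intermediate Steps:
H(n) = 8/n
f = -829172/609921 (f = 8/(-3) + (1901/1521 + 46/802) = 8*(-⅓) + (1901*(1/1521) + 46*(1/802)) = -8/3 + (1901/1521 + 23/401) = -8/3 + 797284/609921 = -829172/609921 ≈ -1.3595)
-f = -1*(-829172/609921) = 829172/609921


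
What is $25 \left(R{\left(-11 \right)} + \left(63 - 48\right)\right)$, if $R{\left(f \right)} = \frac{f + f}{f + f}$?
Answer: $400$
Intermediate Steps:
$R{\left(f \right)} = 1$ ($R{\left(f \right)} = \frac{2 f}{2 f} = 2 f \frac{1}{2 f} = 1$)
$25 \left(R{\left(-11 \right)} + \left(63 - 48\right)\right) = 25 \left(1 + \left(63 - 48\right)\right) = 25 \left(1 + 15\right) = 25 \cdot 16 = 400$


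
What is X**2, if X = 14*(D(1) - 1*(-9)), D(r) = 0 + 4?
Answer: 33124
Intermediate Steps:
D(r) = 4
X = 182 (X = 14*(4 - 1*(-9)) = 14*(4 + 9) = 14*13 = 182)
X**2 = 182**2 = 33124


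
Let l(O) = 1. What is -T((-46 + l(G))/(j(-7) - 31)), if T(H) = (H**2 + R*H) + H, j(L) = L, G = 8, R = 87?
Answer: -152505/1444 ≈ -105.61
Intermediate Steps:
T(H) = H**2 + 88*H (T(H) = (H**2 + 87*H) + H = H**2 + 88*H)
-T((-46 + l(G))/(j(-7) - 31)) = -(-46 + 1)/(-7 - 31)*(88 + (-46 + 1)/(-7 - 31)) = -(-45/(-38))*(88 - 45/(-38)) = -(-45*(-1/38))*(88 - 45*(-1/38)) = -45*(88 + 45/38)/38 = -45*3389/(38*38) = -1*152505/1444 = -152505/1444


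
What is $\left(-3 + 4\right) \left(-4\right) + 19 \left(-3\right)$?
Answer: $-61$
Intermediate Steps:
$\left(-3 + 4\right) \left(-4\right) + 19 \left(-3\right) = 1 \left(-4\right) - 57 = -4 - 57 = -61$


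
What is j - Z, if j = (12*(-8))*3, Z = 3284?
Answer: -3572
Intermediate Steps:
j = -288 (j = -96*3 = -288)
j - Z = -288 - 1*3284 = -288 - 3284 = -3572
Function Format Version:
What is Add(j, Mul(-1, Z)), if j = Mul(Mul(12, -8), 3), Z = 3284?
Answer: -3572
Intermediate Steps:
j = -288 (j = Mul(-96, 3) = -288)
Add(j, Mul(-1, Z)) = Add(-288, Mul(-1, 3284)) = Add(-288, -3284) = -3572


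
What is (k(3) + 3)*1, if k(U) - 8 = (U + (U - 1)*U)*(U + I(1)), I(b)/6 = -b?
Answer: -16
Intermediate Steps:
I(b) = -6*b (I(b) = 6*(-b) = -6*b)
k(U) = 8 + (-6 + U)*(U + U*(-1 + U)) (k(U) = 8 + (U + (U - 1)*U)*(U - 6*1) = 8 + (U + (-1 + U)*U)*(U - 6) = 8 + (U + U*(-1 + U))*(-6 + U) = 8 + (-6 + U)*(U + U*(-1 + U)))
(k(3) + 3)*1 = ((8 + 3³ - 6*3²) + 3)*1 = ((8 + 27 - 6*9) + 3)*1 = ((8 + 27 - 54) + 3)*1 = (-19 + 3)*1 = -16*1 = -16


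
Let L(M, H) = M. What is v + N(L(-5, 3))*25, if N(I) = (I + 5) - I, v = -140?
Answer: -15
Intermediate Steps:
N(I) = 5 (N(I) = (5 + I) - I = 5)
v + N(L(-5, 3))*25 = -140 + 5*25 = -140 + 125 = -15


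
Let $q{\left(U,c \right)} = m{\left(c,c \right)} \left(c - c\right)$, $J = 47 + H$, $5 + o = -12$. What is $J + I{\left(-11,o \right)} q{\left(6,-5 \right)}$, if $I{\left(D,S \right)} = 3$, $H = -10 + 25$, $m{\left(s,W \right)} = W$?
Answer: $62$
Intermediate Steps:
$o = -17$ ($o = -5 - 12 = -17$)
$H = 15$
$J = 62$ ($J = 47 + 15 = 62$)
$q{\left(U,c \right)} = 0$ ($q{\left(U,c \right)} = c \left(c - c\right) = c 0 = 0$)
$J + I{\left(-11,o \right)} q{\left(6,-5 \right)} = 62 + 3 \cdot 0 = 62 + 0 = 62$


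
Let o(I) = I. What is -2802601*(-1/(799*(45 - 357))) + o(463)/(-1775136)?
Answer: -69098796515/6146112544 ≈ -11.243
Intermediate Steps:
-2802601*(-1/(799*(45 - 357))) + o(463)/(-1775136) = -2802601*(-1/(799*(45 - 357))) + 463/(-1775136) = -2802601/((-799*(-312))) + 463*(-1/1775136) = -2802601/249288 - 463/1775136 = -69098796515/6146112544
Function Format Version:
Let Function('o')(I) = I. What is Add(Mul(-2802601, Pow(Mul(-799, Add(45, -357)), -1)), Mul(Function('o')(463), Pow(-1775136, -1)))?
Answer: Rational(-69098796515, 6146112544) ≈ -11.243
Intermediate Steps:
Add(Mul(-2802601, Pow(Mul(-799, Add(45, -357)), -1)), Mul(Function('o')(463), Pow(-1775136, -1))) = Add(Mul(-2802601, Pow(Mul(-799, Add(45, -357)), -1)), Mul(463, Pow(-1775136, -1))) = Add(Mul(-2802601, Pow(Mul(-799, -312), -1)), Mul(463, Rational(-1, 1775136))) = Add(Mul(-2802601, Pow(249288, -1)), Rational(-463, 1775136)) = Add(Mul(-2802601, Rational(1, 249288)), Rational(-463, 1775136)) = Add(Rational(-2802601, 249288), Rational(-463, 1775136)) = Rational(-69098796515, 6146112544)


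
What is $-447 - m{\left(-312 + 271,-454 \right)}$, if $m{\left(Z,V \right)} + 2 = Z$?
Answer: $-404$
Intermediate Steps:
$m{\left(Z,V \right)} = -2 + Z$
$-447 - m{\left(-312 + 271,-454 \right)} = -447 - \left(-2 + \left(-312 + 271\right)\right) = -447 - \left(-2 - 41\right) = -447 - -43 = -447 + 43 = -404$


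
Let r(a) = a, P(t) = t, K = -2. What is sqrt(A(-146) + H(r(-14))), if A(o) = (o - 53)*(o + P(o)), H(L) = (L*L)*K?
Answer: 2*sqrt(14429) ≈ 240.24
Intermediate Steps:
H(L) = -2*L**2 (H(L) = (L*L)*(-2) = L**2*(-2) = -2*L**2)
A(o) = 2*o*(-53 + o) (A(o) = (o - 53)*(o + o) = (-53 + o)*(2*o) = 2*o*(-53 + o))
sqrt(A(-146) + H(r(-14))) = sqrt(2*(-146)*(-53 - 146) - 2*(-14)**2) = sqrt(2*(-146)*(-199) - 2*196) = sqrt(58108 - 392) = sqrt(57716) = 2*sqrt(14429)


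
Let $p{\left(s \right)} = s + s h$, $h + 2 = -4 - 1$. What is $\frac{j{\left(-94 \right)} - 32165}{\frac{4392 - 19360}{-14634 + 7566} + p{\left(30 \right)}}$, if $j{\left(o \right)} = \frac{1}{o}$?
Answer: $\frac{232284519}{1284604} \approx 180.82$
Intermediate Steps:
$h = -7$ ($h = -2 - 5 = -7$)
$p{\left(s \right)} = - 6 s$ ($p{\left(s \right)} = s + s \left(-7\right) = s - 7 s = - 6 s$)
$\frac{j{\left(-94 \right)} - 32165}{\frac{4392 - 19360}{-14634 + 7566} + p{\left(30 \right)}} = \frac{\frac{1}{-94} - 32165}{\frac{4392 - 19360}{-14634 + 7566} - 180} = \frac{- \frac{1}{94} - 32165}{- \frac{14968}{-7068} - 180} = - \frac{3023511}{94 \left(\left(-14968\right) \left(- \frac{1}{7068}\right) - 180\right)} = - \frac{3023511}{94 \left(\frac{3742}{1767} - 180\right)} = - \frac{3023511}{94 \left(- \frac{314318}{1767}\right)} = \left(- \frac{3023511}{94}\right) \left(- \frac{1767}{314318}\right) = \frac{232284519}{1284604}$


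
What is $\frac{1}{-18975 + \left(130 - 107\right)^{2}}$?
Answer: $- \frac{1}{18446} \approx -5.4212 \cdot 10^{-5}$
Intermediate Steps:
$\frac{1}{-18975 + \left(130 - 107\right)^{2}} = \frac{1}{-18975 + 23^{2}} = \frac{1}{-18975 + 529} = \frac{1}{-18446} = - \frac{1}{18446}$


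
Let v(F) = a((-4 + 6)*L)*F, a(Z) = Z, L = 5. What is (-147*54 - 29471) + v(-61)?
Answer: -38019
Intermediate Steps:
v(F) = 10*F (v(F) = ((-4 + 6)*5)*F = (2*5)*F = 10*F)
(-147*54 - 29471) + v(-61) = (-147*54 - 29471) + 10*(-61) = (-7938 - 29471) - 610 = -37409 - 610 = -38019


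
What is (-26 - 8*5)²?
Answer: 4356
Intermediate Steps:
(-26 - 8*5)² = (-26 - 1*40)² = (-26 - 40)² = (-66)² = 4356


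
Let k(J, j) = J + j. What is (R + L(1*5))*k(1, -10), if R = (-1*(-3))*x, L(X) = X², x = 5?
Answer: -360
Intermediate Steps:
R = 15 (R = -1*(-3)*5 = 3*5 = 15)
(R + L(1*5))*k(1, -10) = (15 + (1*5)²)*(1 - 10) = (15 + 5²)*(-9) = (15 + 25)*(-9) = 40*(-9) = -360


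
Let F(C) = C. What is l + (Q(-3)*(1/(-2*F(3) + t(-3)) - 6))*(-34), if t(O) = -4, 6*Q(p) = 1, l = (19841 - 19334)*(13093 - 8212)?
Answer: 74241047/30 ≈ 2.4747e+6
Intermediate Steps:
l = 2474667 (l = 507*4881 = 2474667)
Q(p) = ⅙ (Q(p) = (⅙)*1 = ⅙)
l + (Q(-3)*(1/(-2*F(3) + t(-3)) - 6))*(-34) = 2474667 + ((1/(-2*3 - 4) - 6)/6)*(-34) = 2474667 + ((1/(-6 - 4) - 6)/6)*(-34) = 2474667 + ((1/(-10) - 6)/6)*(-34) = 2474667 + ((-⅒ - 6)/6)*(-34) = 2474667 + ((⅙)*(-61/10))*(-34) = 2474667 - 61/60*(-34) = 2474667 + 1037/30 = 74241047/30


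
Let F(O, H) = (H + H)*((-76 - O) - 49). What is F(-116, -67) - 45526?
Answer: -44320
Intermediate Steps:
F(O, H) = 2*H*(-125 - O) (F(O, H) = (2*H)*(-125 - O) = 2*H*(-125 - O))
F(-116, -67) - 45526 = -2*(-67)*(125 - 116) - 45526 = -2*(-67)*9 - 45526 = 1206 - 45526 = -44320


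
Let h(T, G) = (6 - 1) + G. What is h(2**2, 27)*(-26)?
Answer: -832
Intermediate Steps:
h(T, G) = 5 + G
h(2**2, 27)*(-26) = (5 + 27)*(-26) = 32*(-26) = -832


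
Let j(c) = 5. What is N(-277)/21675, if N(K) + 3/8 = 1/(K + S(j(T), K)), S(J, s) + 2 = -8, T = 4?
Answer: -869/49765800 ≈ -1.7462e-5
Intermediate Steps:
S(J, s) = -10 (S(J, s) = -2 - 8 = -10)
N(K) = -3/8 + 1/(-10 + K) (N(K) = -3/8 + 1/(K - 10) = -3/8 + 1/(-10 + K))
N(-277)/21675 = ((38 - 3*(-277))/(8*(-10 - 277)))/21675 = ((⅛)*(38 + 831)/(-287))*(1/21675) = ((⅛)*(-1/287)*869)*(1/21675) = -869/2296*1/21675 = -869/49765800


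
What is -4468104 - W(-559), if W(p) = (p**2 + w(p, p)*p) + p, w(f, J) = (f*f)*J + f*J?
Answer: -97474478508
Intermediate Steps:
w(f, J) = J*f + J*f**2 (w(f, J) = f**2*J + J*f = J*f**2 + J*f = J*f + J*f**2)
W(p) = p + p**2 + p**3*(1 + p) (W(p) = (p**2 + (p*p*(1 + p))*p) + p = (p**2 + (p**2*(1 + p))*p) + p = (p**2 + p**3*(1 + p)) + p = p + p**2 + p**3*(1 + p))
-4468104 - W(-559) = -4468104 - (-559)*(1 - 559 + (-559)**2*(1 - 559)) = -4468104 - (-559)*(1 - 559 + 312481*(-558)) = -4468104 - (-559)*(1 - 559 - 174364398) = -4468104 - (-559)*(-174364956) = -4468104 - 1*97470010404 = -4468104 - 97470010404 = -97474478508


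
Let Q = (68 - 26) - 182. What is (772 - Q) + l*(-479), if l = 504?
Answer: -240504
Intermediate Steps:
Q = -140 (Q = 42 - 182 = -140)
(772 - Q) + l*(-479) = (772 - 1*(-140)) + 504*(-479) = (772 + 140) - 241416 = 912 - 241416 = -240504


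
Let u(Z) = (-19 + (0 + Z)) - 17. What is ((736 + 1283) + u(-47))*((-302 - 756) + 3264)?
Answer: 4270816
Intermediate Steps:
u(Z) = -36 + Z (u(Z) = (-19 + Z) - 17 = -36 + Z)
((736 + 1283) + u(-47))*((-302 - 756) + 3264) = ((736 + 1283) + (-36 - 47))*((-302 - 756) + 3264) = (2019 - 83)*(-1058 + 3264) = 1936*2206 = 4270816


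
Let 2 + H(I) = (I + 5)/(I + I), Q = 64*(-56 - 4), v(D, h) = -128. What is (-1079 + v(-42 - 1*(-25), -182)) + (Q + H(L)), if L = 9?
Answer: -45434/9 ≈ -5048.2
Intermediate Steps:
Q = -3840 (Q = 64*(-60) = -3840)
H(I) = -2 + (5 + I)/(2*I) (H(I) = -2 + (I + 5)/(I + I) = -2 + (5 + I)/((2*I)) = -2 + (5 + I)*(1/(2*I)) = -2 + (5 + I)/(2*I))
(-1079 + v(-42 - 1*(-25), -182)) + (Q + H(L)) = (-1079 - 128) + (-3840 + (½)*(5 - 3*9)/9) = -1207 + (-3840 + (½)*(⅑)*(5 - 27)) = -1207 + (-3840 + (½)*(⅑)*(-22)) = -1207 + (-3840 - 11/9) = -1207 - 34571/9 = -45434/9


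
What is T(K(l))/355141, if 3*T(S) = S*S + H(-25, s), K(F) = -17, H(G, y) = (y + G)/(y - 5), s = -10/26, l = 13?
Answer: 2056/7457961 ≈ 0.00027568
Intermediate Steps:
s = -5/13 (s = -10*1/26 = -5/13 ≈ -0.38462)
H(G, y) = (G + y)/(-5 + y)
T(S) = 11/7 + S²/3 (T(S) = (S*S + (-25 - 5/13)/(-5 - 5/13))/3 = (S² - 330/13/(-70/13))/3 = (S² - 13/70*(-330/13))/3 = (S² + 33/7)/3 = (33/7 + S²)/3 = 11/7 + S²/3)
T(K(l))/355141 = (11/7 + (⅓)*(-17)²)/355141 = (11/7 + (⅓)*289)*(1/355141) = (11/7 + 289/3)*(1/355141) = (2056/21)*(1/355141) = 2056/7457961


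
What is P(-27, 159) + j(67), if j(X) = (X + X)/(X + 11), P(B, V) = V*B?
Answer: -167360/39 ≈ -4291.3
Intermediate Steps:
P(B, V) = B*V
j(X) = 2*X/(11 + X) (j(X) = (2*X)/(11 + X) = 2*X/(11 + X))
P(-27, 159) + j(67) = -27*159 + 2*67/(11 + 67) = -4293 + 2*67/78 = -4293 + 2*67*(1/78) = -4293 + 67/39 = -167360/39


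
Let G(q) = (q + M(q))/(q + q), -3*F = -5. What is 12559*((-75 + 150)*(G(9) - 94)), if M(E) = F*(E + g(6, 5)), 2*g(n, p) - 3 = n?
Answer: -347570325/4 ≈ -8.6893e+7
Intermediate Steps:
F = 5/3 (F = -⅓*(-5) = 5/3 ≈ 1.6667)
g(n, p) = 3/2 + n/2
M(E) = 15/2 + 5*E/3 (M(E) = 5*(E + (3/2 + (½)*6))/3 = 5*(E + (3/2 + 3))/3 = 5*(E + 9/2)/3 = 5*(9/2 + E)/3 = 15/2 + 5*E/3)
G(q) = (15/2 + 8*q/3)/(2*q) (G(q) = (q + (15/2 + 5*q/3))/(q + q) = (15/2 + 8*q/3)/((2*q)) = (15/2 + 8*q/3)*(1/(2*q)) = (15/2 + 8*q/3)/(2*q))
12559*((-75 + 150)*(G(9) - 94)) = 12559*((-75 + 150)*((1/12)*(45 + 16*9)/9 - 94)) = 12559*(75*((1/12)*(⅑)*(45 + 144) - 94)) = 12559*(75*((1/12)*(⅑)*189 - 94)) = 12559*(75*(7/4 - 94)) = 12559*(75*(-369/4)) = 12559*(-27675/4) = -347570325/4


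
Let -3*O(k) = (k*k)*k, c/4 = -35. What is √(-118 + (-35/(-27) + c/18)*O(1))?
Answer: I*√9383/9 ≈ 10.763*I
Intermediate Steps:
c = -140 (c = 4*(-35) = -140)
O(k) = -k³/3 (O(k) = -k*k*k/3 = -k²*k/3 = -k³/3)
√(-118 + (-35/(-27) + c/18)*O(1)) = √(-118 + (-35/(-27) - 140/18)*(-⅓*1³)) = √(-118 + (-35*(-1/27) - 140*1/18)*(-⅓*1)) = √(-118 + (35/27 - 70/9)*(-⅓)) = √(-118 - 175/27*(-⅓)) = √(-118 + 175/81) = √(-9383/81) = I*√9383/9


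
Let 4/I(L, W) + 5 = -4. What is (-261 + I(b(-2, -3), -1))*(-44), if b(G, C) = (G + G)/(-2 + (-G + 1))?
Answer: 103532/9 ≈ 11504.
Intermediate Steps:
b(G, C) = 2*G/(-1 - G) (b(G, C) = (2*G)/(-2 + (1 - G)) = (2*G)/(-1 - G) = 2*G/(-1 - G))
I(L, W) = -4/9 (I(L, W) = 4/(-5 - 4) = 4/(-9) = 4*(-1/9) = -4/9)
(-261 + I(b(-2, -3), -1))*(-44) = (-261 - 4/9)*(-44) = -2353/9*(-44) = 103532/9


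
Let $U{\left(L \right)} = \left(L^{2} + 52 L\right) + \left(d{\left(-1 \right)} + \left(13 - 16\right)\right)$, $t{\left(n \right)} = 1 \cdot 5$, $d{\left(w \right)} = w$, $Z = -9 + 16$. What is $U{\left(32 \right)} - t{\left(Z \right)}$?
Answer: $2679$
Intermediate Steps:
$Z = 7$
$t{\left(n \right)} = 5$
$U{\left(L \right)} = -4 + L^{2} + 52 L$ ($U{\left(L \right)} = \left(L^{2} + 52 L\right) + \left(-1 + \left(13 - 16\right)\right) = \left(L^{2} + 52 L\right) - 4 = -4 + L^{2} + 52 L$)
$U{\left(32 \right)} - t{\left(Z \right)} = \left(-4 + 32^{2} + 52 \cdot 32\right) - 5 = \left(-4 + 1024 + 1664\right) - 5 = 2684 - 5 = 2679$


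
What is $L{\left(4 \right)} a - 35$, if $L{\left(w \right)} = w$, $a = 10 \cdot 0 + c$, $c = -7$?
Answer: $-63$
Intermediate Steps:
$a = -7$ ($a = 10 \cdot 0 - 7 = 0 - 7 = -7$)
$L{\left(4 \right)} a - 35 = 4 \left(-7\right) - 35 = -28 - 35 = -63$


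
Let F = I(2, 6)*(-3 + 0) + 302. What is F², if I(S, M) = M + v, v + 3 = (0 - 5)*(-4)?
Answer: 54289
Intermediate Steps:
v = 17 (v = -3 + (0 - 5)*(-4) = -3 - 5*(-4) = -3 + 20 = 17)
I(S, M) = 17 + M (I(S, M) = M + 17 = 17 + M)
F = 233 (F = (17 + 6)*(-3 + 0) + 302 = 23*(-3) + 302 = -69 + 302 = 233)
F² = 233² = 54289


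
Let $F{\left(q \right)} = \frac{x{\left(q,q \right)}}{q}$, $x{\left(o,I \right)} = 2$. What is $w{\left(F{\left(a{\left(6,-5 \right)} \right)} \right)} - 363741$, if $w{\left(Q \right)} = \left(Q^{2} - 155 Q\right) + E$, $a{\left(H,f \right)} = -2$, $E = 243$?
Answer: $-363342$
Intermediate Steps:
$F{\left(q \right)} = \frac{2}{q}$
$w{\left(Q \right)} = 243 + Q^{2} - 155 Q$ ($w{\left(Q \right)} = \left(Q^{2} - 155 Q\right) + 243 = 243 + Q^{2} - 155 Q$)
$w{\left(F{\left(a{\left(6,-5 \right)} \right)} \right)} - 363741 = \left(243 + \left(\frac{2}{-2}\right)^{2} - 155 \frac{2}{-2}\right) - 363741 = \left(243 + \left(2 \left(- \frac{1}{2}\right)\right)^{2} - 155 \cdot 2 \left(- \frac{1}{2}\right)\right) - 363741 = \left(243 + \left(-1\right)^{2} - -155\right) - 363741 = \left(243 + 1 + 155\right) - 363741 = 399 - 363741 = -363342$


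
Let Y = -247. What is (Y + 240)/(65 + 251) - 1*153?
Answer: -48355/316 ≈ -153.02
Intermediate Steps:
(Y + 240)/(65 + 251) - 1*153 = (-247 + 240)/(65 + 251) - 1*153 = -7/316 - 153 = -48355/316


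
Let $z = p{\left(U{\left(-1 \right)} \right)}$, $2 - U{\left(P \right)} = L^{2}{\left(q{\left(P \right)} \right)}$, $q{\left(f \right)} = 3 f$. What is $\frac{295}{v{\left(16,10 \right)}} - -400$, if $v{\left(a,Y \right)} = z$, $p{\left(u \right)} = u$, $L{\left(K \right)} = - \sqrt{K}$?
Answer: $459$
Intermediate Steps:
$U{\left(P \right)} = 2 - 3 P$ ($U{\left(P \right)} = 2 - \left(- \sqrt{3 P}\right)^{2} = 2 - \left(- \sqrt{3} \sqrt{P}\right)^{2} = 2 - 3 P$)
$z = 5$ ($z = 2 - -3 = 2 + 3 = 5$)
$v{\left(a,Y \right)} = 5$
$\frac{295}{v{\left(16,10 \right)}} - -400 = \frac{295}{5} - -400 = 295 \cdot \frac{1}{5} + 400 = 59 + 400 = 459$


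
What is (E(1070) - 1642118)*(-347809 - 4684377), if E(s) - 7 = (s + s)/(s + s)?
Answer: 8263402952460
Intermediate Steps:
E(s) = 8 (E(s) = 7 + (s + s)/(s + s) = 7 + (2*s)/((2*s)) = 7 + (2*s)*(1/(2*s)) = 7 + 1 = 8)
(E(1070) - 1642118)*(-347809 - 4684377) = (8 - 1642118)*(-347809 - 4684377) = -1642110*(-5032186) = 8263402952460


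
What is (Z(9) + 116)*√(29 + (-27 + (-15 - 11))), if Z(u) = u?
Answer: 250*I*√6 ≈ 612.37*I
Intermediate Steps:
(Z(9) + 116)*√(29 + (-27 + (-15 - 11))) = (9 + 116)*√(29 + (-27 + (-15 - 11))) = 125*√(29 + (-27 - 26)) = 125*√(29 - 53) = 125*√(-24) = 125*(2*I*√6) = 250*I*√6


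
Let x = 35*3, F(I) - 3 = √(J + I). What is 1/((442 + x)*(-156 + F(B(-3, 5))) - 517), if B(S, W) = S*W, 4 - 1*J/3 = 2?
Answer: -84208/7093680145 - 1641*I/7093680145 ≈ -1.1871e-5 - 2.3133e-7*I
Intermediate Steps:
J = 6 (J = 12 - 3*2 = 12 - 6 = 6)
F(I) = 3 + √(6 + I)
x = 105
1/((442 + x)*(-156 + F(B(-3, 5))) - 517) = 1/((442 + 105)*(-156 + (3 + √(6 - 3*5))) - 517) = 1/(547*(-156 + (3 + √(6 - 15))) - 517) = 1/(547*(-156 + (3 + √(-9))) - 517) = 1/(547*(-156 + (3 + 3*I)) - 517) = 1/(547*(-153 + 3*I) - 517) = 1/((-83691 + 1641*I) - 517) = 1/(-84208 + 1641*I) = (-84208 - 1641*I)/7093680145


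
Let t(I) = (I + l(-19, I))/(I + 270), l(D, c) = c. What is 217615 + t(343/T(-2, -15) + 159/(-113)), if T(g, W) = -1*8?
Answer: 44404043073/204049 ≈ 2.1761e+5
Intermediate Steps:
T(g, W) = -8
t(I) = 2*I/(270 + I) (t(I) = (I + I)/(I + 270) = (2*I)/(270 + I) = 2*I/(270 + I))
217615 + t(343/T(-2, -15) + 159/(-113)) = 217615 + 2*(343/(-8) + 159/(-113))/(270 + (343/(-8) + 159/(-113))) = 217615 + 2*(343*(-⅛) + 159*(-1/113))/(270 + (343*(-⅛) + 159*(-1/113))) = 217615 + 2*(-343/8 - 159/113)/(270 + (-343/8 - 159/113)) = 217615 + 2*(-40031/904)/(270 - 40031/904) = 217615 + 2*(-40031/904)/(204049/904) = 217615 + 2*(-40031/904)*(904/204049) = 217615 - 80062/204049 = 44404043073/204049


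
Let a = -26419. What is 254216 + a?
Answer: 227797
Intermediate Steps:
254216 + a = 254216 - 26419 = 227797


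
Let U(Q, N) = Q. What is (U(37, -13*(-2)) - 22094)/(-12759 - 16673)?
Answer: 22057/29432 ≈ 0.74942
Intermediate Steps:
(U(37, -13*(-2)) - 22094)/(-12759 - 16673) = (37 - 22094)/(-12759 - 16673) = -22057/(-29432) = -22057*(-1/29432) = 22057/29432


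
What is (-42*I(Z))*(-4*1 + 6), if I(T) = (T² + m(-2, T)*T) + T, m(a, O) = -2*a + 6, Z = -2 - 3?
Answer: 2520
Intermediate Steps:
Z = -5
m(a, O) = 6 - 2*a
I(T) = T² + 11*T (I(T) = (T² + (6 - 2*(-2))*T) + T = (T² + (6 + 4)*T) + T = (T² + 10*T) + T = T² + 11*T)
(-42*I(Z))*(-4*1 + 6) = (-(-210)*(11 - 5))*(-4*1 + 6) = (-(-210)*6)*(-4 + 6) = -42*(-30)*2 = 1260*2 = 2520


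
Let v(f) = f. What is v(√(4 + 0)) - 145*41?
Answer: -5943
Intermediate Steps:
v(√(4 + 0)) - 145*41 = √(4 + 0) - 145*41 = √4 - 5945 = 2 - 5945 = -5943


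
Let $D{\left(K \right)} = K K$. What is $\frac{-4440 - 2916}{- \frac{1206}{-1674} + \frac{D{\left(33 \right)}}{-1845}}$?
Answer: $- \frac{70121070}{1241} \approx -56504.0$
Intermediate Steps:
$D{\left(K \right)} = K^{2}$
$\frac{-4440 - 2916}{- \frac{1206}{-1674} + \frac{D{\left(33 \right)}}{-1845}} = \frac{-4440 - 2916}{- \frac{1206}{-1674} + \frac{33^{2}}{-1845}} = - \frac{7356}{\left(-1206\right) \left(- \frac{1}{1674}\right) + 1089 \left(- \frac{1}{1845}\right)} = - \frac{7356}{\frac{67}{93} - \frac{121}{205}} = - \frac{7356}{\frac{2482}{19065}} = \left(-7356\right) \frac{19065}{2482} = - \frac{70121070}{1241}$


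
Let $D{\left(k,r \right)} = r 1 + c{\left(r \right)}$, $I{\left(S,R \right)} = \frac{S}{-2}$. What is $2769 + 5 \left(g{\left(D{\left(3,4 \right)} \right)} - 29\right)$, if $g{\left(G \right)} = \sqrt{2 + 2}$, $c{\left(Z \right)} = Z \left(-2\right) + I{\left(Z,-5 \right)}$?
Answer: $2634$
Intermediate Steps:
$I{\left(S,R \right)} = - \frac{S}{2}$ ($I{\left(S,R \right)} = S \left(- \frac{1}{2}\right) = - \frac{S}{2}$)
$c{\left(Z \right)} = - \frac{5 Z}{2}$ ($c{\left(Z \right)} = Z \left(-2\right) - \frac{Z}{2} = - 2 Z - \frac{Z}{2} = - \frac{5 Z}{2}$)
$D{\left(k,r \right)} = - \frac{3 r}{2}$ ($D{\left(k,r \right)} = r 1 - \frac{5 r}{2} = r - \frac{5 r}{2} = - \frac{3 r}{2}$)
$g{\left(G \right)} = 2$ ($g{\left(G \right)} = \sqrt{4} = 2$)
$2769 + 5 \left(g{\left(D{\left(3,4 \right)} \right)} - 29\right) = 2769 + 5 \left(2 - 29\right) = 2769 + 5 \left(-27\right) = 2769 - 135 = 2634$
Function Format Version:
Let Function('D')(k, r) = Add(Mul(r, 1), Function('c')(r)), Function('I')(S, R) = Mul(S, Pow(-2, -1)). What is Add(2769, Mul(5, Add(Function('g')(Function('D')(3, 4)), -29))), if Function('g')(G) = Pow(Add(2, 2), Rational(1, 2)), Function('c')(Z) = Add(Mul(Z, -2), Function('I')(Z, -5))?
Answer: 2634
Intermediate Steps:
Function('I')(S, R) = Mul(Rational(-1, 2), S) (Function('I')(S, R) = Mul(S, Rational(-1, 2)) = Mul(Rational(-1, 2), S))
Function('c')(Z) = Mul(Rational(-5, 2), Z) (Function('c')(Z) = Add(Mul(Z, -2), Mul(Rational(-1, 2), Z)) = Add(Mul(-2, Z), Mul(Rational(-1, 2), Z)) = Mul(Rational(-5, 2), Z))
Function('D')(k, r) = Mul(Rational(-3, 2), r) (Function('D')(k, r) = Add(Mul(r, 1), Mul(Rational(-5, 2), r)) = Add(r, Mul(Rational(-5, 2), r)) = Mul(Rational(-3, 2), r))
Function('g')(G) = 2 (Function('g')(G) = Pow(4, Rational(1, 2)) = 2)
Add(2769, Mul(5, Add(Function('g')(Function('D')(3, 4)), -29))) = Add(2769, Mul(5, Add(2, -29))) = Add(2769, Mul(5, -27)) = Add(2769, -135) = 2634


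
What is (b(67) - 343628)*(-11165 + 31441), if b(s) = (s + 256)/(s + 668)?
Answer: -5121033426932/735 ≈ -6.9674e+9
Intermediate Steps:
b(s) = (256 + s)/(668 + s)
(b(67) - 343628)*(-11165 + 31441) = ((256 + 67)/(668 + 67) - 343628)*(-11165 + 31441) = (323/735 - 343628)*20276 = -252566257/735*20276 = -5121033426932/735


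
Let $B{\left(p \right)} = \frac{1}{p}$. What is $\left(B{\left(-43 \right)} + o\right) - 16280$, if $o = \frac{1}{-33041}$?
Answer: $- \frac{23130054724}{1420763} \approx -16280.0$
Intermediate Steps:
$o = - \frac{1}{33041} \approx -3.0265 \cdot 10^{-5}$
$\left(B{\left(-43 \right)} + o\right) - 16280 = \left(\frac{1}{-43} - \frac{1}{33041}\right) - 16280 = \left(- \frac{1}{43} - \frac{1}{33041}\right) - 16280 = - \frac{33084}{1420763} - 16280 = - \frac{23130054724}{1420763}$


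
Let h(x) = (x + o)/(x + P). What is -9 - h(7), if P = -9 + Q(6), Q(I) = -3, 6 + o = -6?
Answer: -10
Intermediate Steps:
o = -12 (o = -6 - 6 = -12)
P = -12 (P = -9 - 3 = -12)
h(x) = 1 (h(x) = (x - 12)/(x - 12) = (-12 + x)/(-12 + x) = 1)
-9 - h(7) = -9 - 1*1 = -9 - 1 = -10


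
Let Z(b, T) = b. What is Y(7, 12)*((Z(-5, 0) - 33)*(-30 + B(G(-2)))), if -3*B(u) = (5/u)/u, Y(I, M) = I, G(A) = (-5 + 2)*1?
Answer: 216790/27 ≈ 8029.3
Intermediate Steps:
G(A) = -3 (G(A) = -3*1 = -3)
B(u) = -5/(3*u**2) (B(u) = -5/u/(3*u) = -5/(3*u**2))
Y(7, 12)*((Z(-5, 0) - 33)*(-30 + B(G(-2)))) = 7*((-5 - 33)*(-30 - 5/3/(-3)**2)) = 7*(-38*(-30 - 5/3*1/9)) = 7*(-38*(-30 - 5/27)) = 7*(-38*(-815/27)) = 7*(30970/27) = 216790/27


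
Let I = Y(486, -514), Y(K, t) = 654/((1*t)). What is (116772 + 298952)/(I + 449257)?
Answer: 53420534/57729361 ≈ 0.92536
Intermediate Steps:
Y(K, t) = 654/t
I = -327/257 (I = 654/(-514) = 654*(-1/514) = -327/257 ≈ -1.2724)
(116772 + 298952)/(I + 449257) = (116772 + 298952)/(-327/257 + 449257) = 415724/(115458722/257) = 415724*(257/115458722) = 53420534/57729361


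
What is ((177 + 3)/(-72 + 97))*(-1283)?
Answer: -46188/5 ≈ -9237.6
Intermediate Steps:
((177 + 3)/(-72 + 97))*(-1283) = (180/25)*(-1283) = (180*(1/25))*(-1283) = (36/5)*(-1283) = -46188/5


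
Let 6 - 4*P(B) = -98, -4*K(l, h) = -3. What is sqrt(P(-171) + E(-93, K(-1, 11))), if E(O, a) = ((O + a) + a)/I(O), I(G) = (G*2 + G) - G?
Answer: 3*sqrt(11315)/62 ≈ 5.1470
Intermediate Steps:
K(l, h) = 3/4 (K(l, h) = -1/4*(-3) = 3/4)
P(B) = 26 (P(B) = 3/2 - 1/4*(-98) = 3/2 + 49/2 = 26)
I(G) = 2*G (I(G) = (2*G + G) - G = 3*G - G = 2*G)
E(O, a) = (O + 2*a)/(2*O) (E(O, a) = ((O + a) + a)/((2*O)) = (O + 2*a)*(1/(2*O)) = (O + 2*a)/(2*O))
sqrt(P(-171) + E(-93, K(-1, 11))) = sqrt(26 + (3/4 + (1/2)*(-93))/(-93)) = sqrt(26 - (3/4 - 93/2)/93) = sqrt(26 - 1/93*(-183/4)) = sqrt(26 + 61/124) = sqrt(3285/124) = 3*sqrt(11315)/62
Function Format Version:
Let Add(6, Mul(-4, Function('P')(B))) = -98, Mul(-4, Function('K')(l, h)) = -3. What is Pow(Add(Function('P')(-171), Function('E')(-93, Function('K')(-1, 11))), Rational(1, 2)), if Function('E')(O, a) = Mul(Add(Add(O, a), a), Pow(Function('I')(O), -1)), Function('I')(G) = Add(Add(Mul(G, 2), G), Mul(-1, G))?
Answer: Mul(Rational(3, 62), Pow(11315, Rational(1, 2))) ≈ 5.1470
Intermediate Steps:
Function('K')(l, h) = Rational(3, 4) (Function('K')(l, h) = Mul(Rational(-1, 4), -3) = Rational(3, 4))
Function('P')(B) = 26 (Function('P')(B) = Add(Rational(3, 2), Mul(Rational(-1, 4), -98)) = Add(Rational(3, 2), Rational(49, 2)) = 26)
Function('I')(G) = Mul(2, G) (Function('I')(G) = Add(Add(Mul(2, G), G), Mul(-1, G)) = Add(Mul(3, G), Mul(-1, G)) = Mul(2, G))
Function('E')(O, a) = Mul(Rational(1, 2), Pow(O, -1), Add(O, Mul(2, a))) (Function('E')(O, a) = Mul(Add(Add(O, a), a), Pow(Mul(2, O), -1)) = Mul(Add(O, Mul(2, a)), Mul(Rational(1, 2), Pow(O, -1))) = Mul(Rational(1, 2), Pow(O, -1), Add(O, Mul(2, a))))
Pow(Add(Function('P')(-171), Function('E')(-93, Function('K')(-1, 11))), Rational(1, 2)) = Pow(Add(26, Mul(Pow(-93, -1), Add(Rational(3, 4), Mul(Rational(1, 2), -93)))), Rational(1, 2)) = Pow(Add(26, Mul(Rational(-1, 93), Add(Rational(3, 4), Rational(-93, 2)))), Rational(1, 2)) = Pow(Add(26, Mul(Rational(-1, 93), Rational(-183, 4))), Rational(1, 2)) = Pow(Add(26, Rational(61, 124)), Rational(1, 2)) = Pow(Rational(3285, 124), Rational(1, 2)) = Mul(Rational(3, 62), Pow(11315, Rational(1, 2)))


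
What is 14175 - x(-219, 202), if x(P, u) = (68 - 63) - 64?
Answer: 14234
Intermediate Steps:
x(P, u) = -59 (x(P, u) = 5 - 64 = -59)
14175 - x(-219, 202) = 14175 - 1*(-59) = 14175 + 59 = 14234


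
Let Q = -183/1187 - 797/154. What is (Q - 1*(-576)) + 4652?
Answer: 954693723/182798 ≈ 5222.7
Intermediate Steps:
Q = -974221/182798 (Q = -183*1/1187 - 797*1/154 = -183/1187 - 797/154 = -974221/182798 ≈ -5.3295)
(Q - 1*(-576)) + 4652 = (-974221/182798 - 1*(-576)) + 4652 = (-974221/182798 + 576) + 4652 = 104317427/182798 + 4652 = 954693723/182798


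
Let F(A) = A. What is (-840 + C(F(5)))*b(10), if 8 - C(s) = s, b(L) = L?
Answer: -8370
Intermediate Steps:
C(s) = 8 - s
(-840 + C(F(5)))*b(10) = (-840 + (8 - 1*5))*10 = (-840 + (8 - 5))*10 = (-840 + 3)*10 = -837*10 = -8370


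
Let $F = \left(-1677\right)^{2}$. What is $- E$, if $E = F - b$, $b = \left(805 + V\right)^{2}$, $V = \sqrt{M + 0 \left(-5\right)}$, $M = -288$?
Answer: $-2164592 + 19320 i \sqrt{2} \approx -2.1646 \cdot 10^{6} + 27323.0 i$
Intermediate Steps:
$V = 12 i \sqrt{2}$ ($V = \sqrt{-288 + 0 \left(-5\right)} = \sqrt{-288 + 0} = \sqrt{-288} = 12 i \sqrt{2} \approx 16.971 i$)
$b = \left(805 + 12 i \sqrt{2}\right)^{2} \approx 6.4774 \cdot 10^{5} + 27323.0 i$
$F = 2812329$
$E = 2164592 - 19320 i \sqrt{2}$ ($E = 2812329 - \left(647737 + 19320 i \sqrt{2}\right) = 2164592 - 19320 i \sqrt{2} \approx 2.1646 \cdot 10^{6} - 27323.0 i$)
$- E = - (2164592 - 19320 i \sqrt{2}) = -2164592 + 19320 i \sqrt{2}$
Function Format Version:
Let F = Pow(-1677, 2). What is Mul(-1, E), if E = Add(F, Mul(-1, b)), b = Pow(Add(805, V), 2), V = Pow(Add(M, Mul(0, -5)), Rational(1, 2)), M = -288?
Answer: Add(-2164592, Mul(19320, I, Pow(2, Rational(1, 2)))) ≈ Add(-2.1646e+6, Mul(27323., I))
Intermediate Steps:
V = Mul(12, I, Pow(2, Rational(1, 2))) (V = Pow(Add(-288, Mul(0, -5)), Rational(1, 2)) = Pow(Add(-288, 0), Rational(1, 2)) = Pow(-288, Rational(1, 2)) = Mul(12, I, Pow(2, Rational(1, 2))) ≈ Mul(16.971, I))
b = Pow(Add(805, Mul(12, I, Pow(2, Rational(1, 2)))), 2) ≈ Add(6.4774e+5, Mul(27323., I))
F = 2812329
E = Add(2164592, Mul(-19320, I, Pow(2, Rational(1, 2)))) (E = Add(2812329, Mul(-1, Add(647737, Mul(19320, I, Pow(2, Rational(1, 2)))))) = Add(2812329, Add(-647737, Mul(-19320, I, Pow(2, Rational(1, 2))))) = Add(2164592, Mul(-19320, I, Pow(2, Rational(1, 2)))) ≈ Add(2.1646e+6, Mul(-27323., I)))
Mul(-1, E) = Mul(-1, Add(2164592, Mul(-19320, I, Pow(2, Rational(1, 2))))) = Add(-2164592, Mul(19320, I, Pow(2, Rational(1, 2))))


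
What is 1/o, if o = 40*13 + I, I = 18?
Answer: 1/538 ≈ 0.0018587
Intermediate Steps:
o = 538 (o = 40*13 + 18 = 520 + 18 = 538)
1/o = 1/538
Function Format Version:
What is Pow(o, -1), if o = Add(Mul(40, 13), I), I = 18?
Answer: Rational(1, 538) ≈ 0.0018587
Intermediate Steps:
o = 538 (o = Add(Mul(40, 13), 18) = Add(520, 18) = 538)
Pow(o, -1) = Pow(538, -1) = Rational(1, 538)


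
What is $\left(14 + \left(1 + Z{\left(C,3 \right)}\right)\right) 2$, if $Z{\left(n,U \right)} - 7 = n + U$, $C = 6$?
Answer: $62$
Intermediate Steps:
$Z{\left(n,U \right)} = 7 + U + n$ ($Z{\left(n,U \right)} = 7 + \left(n + U\right) = 7 + \left(U + n\right) = 7 + U + n$)
$\left(14 + \left(1 + Z{\left(C,3 \right)}\right)\right) 2 = \left(14 + \left(1 + \left(7 + 3 + 6\right)\right)\right) 2 = \left(14 + \left(1 + 16\right)\right) 2 = \left(14 + 17\right) 2 = 31 \cdot 2 = 62$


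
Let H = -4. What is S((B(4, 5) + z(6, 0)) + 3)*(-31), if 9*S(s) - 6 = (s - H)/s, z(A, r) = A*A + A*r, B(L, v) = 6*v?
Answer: -15097/621 ≈ -24.311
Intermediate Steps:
z(A, r) = A² + A*r
S(s) = ⅔ + (4 + s)/(9*s) (S(s) = ⅔ + ((s - 1*(-4))/s)/9 = ⅔ + ((s + 4)/s)/9 = ⅔ + ((4 + s)/s)/9 = ⅔ + (4 + s)/(9*s))
S((B(4, 5) + z(6, 0)) + 3)*(-31) = ((4 + 7*((6*5 + 6*(6 + 0)) + 3))/(9*((6*5 + 6*(6 + 0)) + 3)))*(-31) = ((4 + 7*((30 + 6*6) + 3))/(9*((30 + 6*6) + 3)))*(-31) = ((4 + 7*((30 + 36) + 3))/(9*((30 + 36) + 3)))*(-31) = ((4 + 7*(66 + 3))/(9*(66 + 3)))*(-31) = ((⅑)*(4 + 7*69)/69)*(-31) = ((⅑)*(1/69)*(4 + 483))*(-31) = ((⅑)*(1/69)*487)*(-31) = (487/621)*(-31) = -15097/621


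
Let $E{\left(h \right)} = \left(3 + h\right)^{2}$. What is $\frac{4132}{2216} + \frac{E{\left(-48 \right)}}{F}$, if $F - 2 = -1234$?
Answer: $\frac{75403}{341264} \approx 0.22095$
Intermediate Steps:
$F = -1232$ ($F = 2 - 1234 = -1232$)
$\frac{4132}{2216} + \frac{E{\left(-48 \right)}}{F} = \frac{4132}{2216} + \frac{\left(3 - 48\right)^{2}}{-1232} = 4132 \cdot \frac{1}{2216} + \left(-45\right)^{2} \left(- \frac{1}{1232}\right) = \frac{1033}{554} + 2025 \left(- \frac{1}{1232}\right) = \frac{1033}{554} - \frac{2025}{1232} = \frac{75403}{341264}$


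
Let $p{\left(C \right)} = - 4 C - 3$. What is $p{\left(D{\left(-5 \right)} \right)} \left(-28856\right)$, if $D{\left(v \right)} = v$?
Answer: $-490552$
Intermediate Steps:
$p{\left(C \right)} = -3 - 4 C$
$p{\left(D{\left(-5 \right)} \right)} \left(-28856\right) = \left(-3 - -20\right) \left(-28856\right) = \left(-3 + 20\right) \left(-28856\right) = 17 \left(-28856\right) = -490552$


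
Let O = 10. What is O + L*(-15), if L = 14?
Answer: -200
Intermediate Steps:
O + L*(-15) = 10 + 14*(-15) = 10 - 210 = -200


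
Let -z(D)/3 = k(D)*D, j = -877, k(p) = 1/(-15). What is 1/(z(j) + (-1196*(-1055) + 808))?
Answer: 5/6312063 ≈ 7.9213e-7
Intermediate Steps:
k(p) = -1/15
z(D) = D/5 (z(D) = -(-1)*D/5 = D/5)
1/(z(j) + (-1196*(-1055) + 808)) = 1/((1/5)*(-877) + (-1196*(-1055) + 808)) = 1/(-877/5 + (1261780 + 808)) = 1/(-877/5 + 1262588) = 1/(6312063/5) = 5/6312063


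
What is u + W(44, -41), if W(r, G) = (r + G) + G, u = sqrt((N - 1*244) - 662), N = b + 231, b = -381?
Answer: -38 + 4*I*sqrt(66) ≈ -38.0 + 32.496*I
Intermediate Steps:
N = -150 (N = -381 + 231 = -150)
u = 4*I*sqrt(66) (u = sqrt((-150 - 1*244) - 662) = sqrt((-150 - 244) - 662) = sqrt(-394 - 662) = sqrt(-1056) = 4*I*sqrt(66) ≈ 32.496*I)
W(r, G) = r + 2*G (W(r, G) = (G + r) + G = r + 2*G)
u + W(44, -41) = 4*I*sqrt(66) + (44 + 2*(-41)) = 4*I*sqrt(66) + (44 - 82) = 4*I*sqrt(66) - 38 = -38 + 4*I*sqrt(66)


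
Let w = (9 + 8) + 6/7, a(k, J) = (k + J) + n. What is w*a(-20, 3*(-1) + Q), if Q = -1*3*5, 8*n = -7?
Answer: -38875/56 ≈ -694.20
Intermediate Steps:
n = -7/8 (n = (1/8)*(-7) = -7/8 ≈ -0.87500)
Q = -15 (Q = -3*5 = -15)
a(k, J) = -7/8 + J + k (a(k, J) = (k + J) - 7/8 = (J + k) - 7/8 = -7/8 + J + k)
w = 125/7 (w = 17 + 6*(1/7) = 17 + 6/7 = 125/7 ≈ 17.857)
w*a(-20, 3*(-1) + Q) = 125*(-7/8 + (3*(-1) - 15) - 20)/7 = 125*(-7/8 + (-3 - 15) - 20)/7 = 125*(-7/8 - 18 - 20)/7 = (125/7)*(-311/8) = -38875/56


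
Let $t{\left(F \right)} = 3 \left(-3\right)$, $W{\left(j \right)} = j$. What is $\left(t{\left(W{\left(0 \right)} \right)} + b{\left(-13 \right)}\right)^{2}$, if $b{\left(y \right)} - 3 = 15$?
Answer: $81$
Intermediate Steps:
$b{\left(y \right)} = 18$ ($b{\left(y \right)} = 3 + 15 = 18$)
$t{\left(F \right)} = -9$
$\left(t{\left(W{\left(0 \right)} \right)} + b{\left(-13 \right)}\right)^{2} = \left(-9 + 18\right)^{2} = 9^{2} = 81$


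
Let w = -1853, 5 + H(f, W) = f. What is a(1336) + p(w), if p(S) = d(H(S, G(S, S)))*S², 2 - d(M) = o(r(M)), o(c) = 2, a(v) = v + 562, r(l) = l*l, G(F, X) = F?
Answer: 1898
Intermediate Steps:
r(l) = l²
H(f, W) = -5 + f
a(v) = 562 + v
d(M) = 0 (d(M) = 2 - 1*2 = 2 - 2 = 0)
p(S) = 0 (p(S) = 0*S² = 0)
a(1336) + p(w) = (562 + 1336) + 0 = 1898 + 0 = 1898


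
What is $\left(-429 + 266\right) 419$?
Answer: $-68297$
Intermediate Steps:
$\left(-429 + 266\right) 419 = \left(-163\right) 419 = -68297$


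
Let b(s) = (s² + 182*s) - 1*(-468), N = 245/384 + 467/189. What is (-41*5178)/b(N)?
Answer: -124248012521472/610704856057 ≈ -203.45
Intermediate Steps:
N = 75211/24192 (N = 245*(1/384) + 467*(1/189) = 245/384 + 467/189 = 75211/24192 ≈ 3.1089)
b(s) = 468 + s² + 182*s (b(s) = (s² + 182*s) + 468 = 468 + s² + 182*s)
(-41*5178)/b(N) = (-41*5178)/(468 + (75211/24192)² + 182*(75211/24192)) = -212298/(468 + 5656694521/585252864 + 977743/1728) = -212298/610704856057/585252864 = -212298*585252864/610704856057 = -124248012521472/610704856057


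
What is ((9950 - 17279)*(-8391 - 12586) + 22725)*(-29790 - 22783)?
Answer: -8083790505534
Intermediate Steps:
((9950 - 17279)*(-8391 - 12586) + 22725)*(-29790 - 22783) = (-7329*(-20977) + 22725)*(-52573) = (153740433 + 22725)*(-52573) = 153763158*(-52573) = -8083790505534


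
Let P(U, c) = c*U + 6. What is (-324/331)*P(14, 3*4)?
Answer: -56376/331 ≈ -170.32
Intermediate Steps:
P(U, c) = 6 + U*c (P(U, c) = U*c + 6 = 6 + U*c)
(-324/331)*P(14, 3*4) = (-324/331)*(6 + 14*(3*4)) = (-324*1/331)*(6 + 14*12) = -324*(6 + 168)/331 = -324/331*174 = -56376/331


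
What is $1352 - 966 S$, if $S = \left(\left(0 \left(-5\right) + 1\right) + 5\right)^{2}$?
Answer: $-33424$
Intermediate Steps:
$S = 36$ ($S = \left(\left(0 + 1\right) + 5\right)^{2} = \left(1 + 5\right)^{2} = 6^{2} = 36$)
$1352 - 966 S = 1352 - 34776 = -33424$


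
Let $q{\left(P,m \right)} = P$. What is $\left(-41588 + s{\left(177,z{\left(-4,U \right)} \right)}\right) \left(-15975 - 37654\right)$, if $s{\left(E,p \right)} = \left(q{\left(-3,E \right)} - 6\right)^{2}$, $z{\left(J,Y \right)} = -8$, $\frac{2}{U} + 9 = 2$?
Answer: $2225978903$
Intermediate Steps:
$U = - \frac{2}{7}$ ($U = \frac{2}{-9 + 2} = \frac{2}{-7} = 2 \left(- \frac{1}{7}\right) = - \frac{2}{7} \approx -0.28571$)
$s{\left(E,p \right)} = 81$ ($s{\left(E,p \right)} = \left(-3 - 6\right)^{2} = \left(-9\right)^{2} = 81$)
$\left(-41588 + s{\left(177,z{\left(-4,U \right)} \right)}\right) \left(-15975 - 37654\right) = \left(-41588 + 81\right) \left(-15975 - 37654\right) = \left(-41507\right) \left(-53629\right) = 2225978903$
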